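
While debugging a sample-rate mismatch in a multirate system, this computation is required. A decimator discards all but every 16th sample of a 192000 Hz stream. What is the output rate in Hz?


Decimation reduces the sample rate:
fs_out = fs_in / M
       = 192000 / 16
       = 12000.0 Hz

12000.0 Hz


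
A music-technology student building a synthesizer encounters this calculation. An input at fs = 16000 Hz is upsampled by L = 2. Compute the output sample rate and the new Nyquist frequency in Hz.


Step 1 — output sample rate after interpolation by L:
fs_out = L * fs_in = 2 * 16000 = 32000 Hz

Step 2 — Nyquist frequency of the output stream:
f_Nyq = fs_out / 2 = 32000 / 2 = 16000.0 Hz

fs_out = 32000 Hz; f_Nyquist = 16000.0 Hz


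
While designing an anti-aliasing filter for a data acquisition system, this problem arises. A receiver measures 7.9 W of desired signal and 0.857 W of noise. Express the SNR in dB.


SNR in decibels:
SNR = 10 * log10(Ps / Pn)
    = 10 * log10(7.9 / 0.857)
    = 10 * log10(9.2182)
    = 10 * 0.9646
    = 9.65 dB

9.65 dB


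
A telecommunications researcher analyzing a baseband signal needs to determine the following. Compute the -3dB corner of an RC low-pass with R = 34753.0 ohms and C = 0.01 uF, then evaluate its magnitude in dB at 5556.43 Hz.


Step 1 — cutoff frequency:
fc = 1 / (2*pi*R*C)
C = 0.01 uF = 1e-08 F
fc = 1 / (2*pi*34753.0*1e-08)
   = 457.96 Hz

Step 2 — magnitude at f = 5556.43 Hz:
|H(f)| = 1 / sqrt(1 + (f/fc)^2)
f/fc = 5556.43 / 457.96 = 12.133003
|H| = 1 / sqrt(1 + 147.209762) = 0.0821413
|H|_dB = 20*log10(0.0821413) = -21.71 dB

fc = 457.96 Hz; |H(5556.43 Hz)| = -21.71 dB


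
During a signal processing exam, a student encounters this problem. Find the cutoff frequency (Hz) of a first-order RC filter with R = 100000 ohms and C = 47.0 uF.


Cutoff frequency of a first-order RC filter:
fc = 1 / (2 * pi * R * C)
C = 47.0 uF = 4.7e-05 F
fc = 1 / (2 * pi * 100000 * 4.7e-05)
   = 1 / 29.530970943744
   = 0.033863 Hz

0.033863 Hz


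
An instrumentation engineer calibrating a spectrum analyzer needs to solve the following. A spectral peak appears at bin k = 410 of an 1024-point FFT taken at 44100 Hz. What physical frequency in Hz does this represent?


Frequency of DFT bin k:
f_k = k * fs / N
    = 410 * 44100 / 1024
    = 18081000 / 1024
    = 17657.227 Hz

17657.227 Hz


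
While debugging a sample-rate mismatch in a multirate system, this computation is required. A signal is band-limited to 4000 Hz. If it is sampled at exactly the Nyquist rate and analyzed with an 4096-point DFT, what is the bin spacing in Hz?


Step 1 — Nyquist sampling rate:
fs = 2 * fmax = 2 * 4000 = 8000 Hz

Step 2 — DFT bin spacing:
df = fs / N = 8000 / 4096 = 1.9531 Hz

1.9531 Hz


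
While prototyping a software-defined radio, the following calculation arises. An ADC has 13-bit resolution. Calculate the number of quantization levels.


Number of quantization levels = 2^N
= 2^13
= 8192

8192


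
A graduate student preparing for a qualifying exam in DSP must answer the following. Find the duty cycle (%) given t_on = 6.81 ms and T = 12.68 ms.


Duty cycle as a percentage:
DC = (t_on / T) * 100
   = (6.81 / 12.68) * 100
   = 0.537066 * 100
   = 53.71 %

53.71 %


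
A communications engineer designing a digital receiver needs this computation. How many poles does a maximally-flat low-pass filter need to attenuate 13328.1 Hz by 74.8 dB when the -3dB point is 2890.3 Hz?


Butterworth filter order formula:
n = log10(10^(A/10) - 1) / (2 * log10(f_stop/f_pass))
10^(74.8/10) - 1 = 30199516.204
f_stop/f_pass = 13328.1 / 2890.3 = 4.6113
n = 5.634 -> ceil = 6

6


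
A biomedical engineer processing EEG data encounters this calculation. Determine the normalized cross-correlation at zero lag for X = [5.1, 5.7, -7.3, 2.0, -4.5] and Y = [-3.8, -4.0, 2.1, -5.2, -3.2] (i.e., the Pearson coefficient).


Pearson correlation coefficient (population):
r = cov(X,Y) / (std(X) * std(Y))
Mean X = 0.2, Mean Y = -2.82
Cov(X,Y) = -10.138
Std(X) = 5.212293, Std(Y) = 2.544327
r = -0.7645

-0.7645


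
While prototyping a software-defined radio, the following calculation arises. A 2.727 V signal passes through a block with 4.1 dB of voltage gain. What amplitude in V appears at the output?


Output voltage from dB gain:
V_out = V_in * 10^(gain_dB / 20)
      = 2.727 * 10^(4.1 / 20)
      = 2.727 * 1.603245
      = 4.3721 V

4.3721 V


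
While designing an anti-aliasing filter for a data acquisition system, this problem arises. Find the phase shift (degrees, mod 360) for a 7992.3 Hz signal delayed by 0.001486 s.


Phase shift from frequency and time delay:
phi = 360 * f * t_delay
    = 360 * 7992.3 * 0.001486
    = 4275.56 degrees
    mod 360 = 315.56 degrees

315.56 degrees


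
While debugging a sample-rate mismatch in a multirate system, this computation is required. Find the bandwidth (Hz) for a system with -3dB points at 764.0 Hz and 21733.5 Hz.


Bandwidth is the difference of -3dB frequencies:
BW = f_high - f_low
   = 21733.5 - 764.0
   = 20969.5 Hz

20969.5 Hz


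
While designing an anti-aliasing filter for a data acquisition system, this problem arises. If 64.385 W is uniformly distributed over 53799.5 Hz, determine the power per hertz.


Power spectral density:
PSD = P / BW
    = 64.385 / 53799.5
    = 0.00119676 W/Hz

0.00119676 W/Hz


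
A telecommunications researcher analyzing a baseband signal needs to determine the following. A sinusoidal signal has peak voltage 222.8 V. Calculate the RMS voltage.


RMS voltage for a sinusoidal waveform:
V_rms = V_peak / sqrt(2)
      = 222.8 / 1.414214
      = 157.543 V

157.543 V


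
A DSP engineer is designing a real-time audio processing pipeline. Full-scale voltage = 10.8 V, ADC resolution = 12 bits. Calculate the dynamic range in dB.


Dynamic range from full-scale to LSB:
V_min = V_max / 2^bits = 10.8 / 2^12
DR = 20 * log10(V_max / V_min)
   = 20 * log10(2^12)
   = 20 * 12 * log10(2)
   = 72.25 dB

72.25 dB


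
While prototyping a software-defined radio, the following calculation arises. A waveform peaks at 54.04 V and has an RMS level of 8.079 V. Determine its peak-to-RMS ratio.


Crest factor is the ratio of peak to RMS:
CF = V_peak / V_rms
   = 54.04 / 8.079
   = 6.6889

6.6889


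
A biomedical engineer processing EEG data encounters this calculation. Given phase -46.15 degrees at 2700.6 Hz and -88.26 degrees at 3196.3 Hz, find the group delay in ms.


Group delay from phase difference:
tau = -d(phi)/d(omega)
d(phi) = -42.11 deg = -0.734958 rad
d(omega) = 2*pi*(3196.3 - 2700.6) = 3114.575 rad/s
tau = -(-0.734958) / 3114.575
    = 0.236 ms

0.236 ms


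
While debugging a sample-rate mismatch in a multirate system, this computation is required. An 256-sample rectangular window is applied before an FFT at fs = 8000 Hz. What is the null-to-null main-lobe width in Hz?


Main lobe width for a rectangular window:
Width = 2 * fs / N
      = 2 * 8000 / 256
      = 16000 / 256
      = 62.5 Hz

62.5 Hz


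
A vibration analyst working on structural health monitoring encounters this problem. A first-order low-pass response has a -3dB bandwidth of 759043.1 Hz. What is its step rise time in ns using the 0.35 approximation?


Rise time from bandwidth relationship:
tr = 0.35 / BW
   = 0.35 / 759043.1
   = 4.611068858e-07 s
   = 461.1069 ns

461.1069 ns


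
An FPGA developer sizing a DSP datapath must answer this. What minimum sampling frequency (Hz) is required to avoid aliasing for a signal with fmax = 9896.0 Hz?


The Nyquist rate is twice the maximum frequency component.
fs_min = 2 * fmax
      = 2 * 9896.0
      = 19792.0 Hz

19792.0


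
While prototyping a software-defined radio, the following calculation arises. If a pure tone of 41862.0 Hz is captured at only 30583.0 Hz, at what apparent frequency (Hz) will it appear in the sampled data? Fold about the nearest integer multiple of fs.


Compute the nearest integer multiple of fs to the signal:
n = round(41862.0 / 30583.0) = 1
f_alias = |41862.0 - 1 * 30583.0|
        = |41862.0 - 30583.0|
        = 11279.0 Hz

11279.0


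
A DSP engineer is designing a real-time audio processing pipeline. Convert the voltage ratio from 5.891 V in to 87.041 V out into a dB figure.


Voltage gain in dB:
G = 20 * log10(Vout / Vin)
  = 20 * log10(87.041 / 5.891)
  = 20 * log10(14.77525)
  = 20 * 1.169535
  = 23.39 dB

23.39 dB


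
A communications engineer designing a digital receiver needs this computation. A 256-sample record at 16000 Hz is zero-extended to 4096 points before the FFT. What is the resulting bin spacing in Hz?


Frequency resolution after zero-padding:
N_padded = 256 * 16 = 4096
df = fs / N_padded
   = 16000 / 4096
   = 3.9062 Hz

3.9062 Hz


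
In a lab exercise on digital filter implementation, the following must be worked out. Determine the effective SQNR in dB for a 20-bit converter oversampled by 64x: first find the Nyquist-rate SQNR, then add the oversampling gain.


Step 1 — baseline SQNR at Nyquist:
SQNR_base = 6.02*N + 1.76
          = 6.02*20 + 1.76
          = 122.16 dB

Step 2 — oversampling processing gain:
G = 10*log10(OSR) = 10*log10(64) = 18.06 dB

Step 3 — total:
SQNR_total = 122.16 + 18.06 = 140.22 dB

Base SQNR = 122.16 dB; oversampled SQNR = 140.22 dB


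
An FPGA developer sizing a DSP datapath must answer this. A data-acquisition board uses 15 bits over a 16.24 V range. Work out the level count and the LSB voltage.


Step 1 — number of quantization levels:
L = 2^N = 2^15 = 32768

Step 2 — LSB step size:
delta = Vfs / L
      = 16.24 / 32768
      = 0.00049561 V

Levels = 32768; step size = 0.00049561 V


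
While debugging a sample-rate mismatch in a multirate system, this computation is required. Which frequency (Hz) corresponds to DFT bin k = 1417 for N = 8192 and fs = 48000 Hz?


Frequency of DFT bin k:
f_k = k * fs / N
    = 1417 * 48000 / 8192
    = 68016000 / 8192
    = 8302.734 Hz

8302.734 Hz


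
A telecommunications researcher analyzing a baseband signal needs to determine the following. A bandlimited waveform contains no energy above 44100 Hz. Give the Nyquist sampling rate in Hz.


The Nyquist rate is twice the maximum frequency component.
fs_min = 2 * fmax
      = 2 * 44100
      = 88200 Hz

88200


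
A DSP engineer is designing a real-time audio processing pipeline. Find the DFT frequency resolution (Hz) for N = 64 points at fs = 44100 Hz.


DFT frequency resolution:
df = fs / N
   = 44100 / 64
   = 689.0625 Hz

689.0625 Hz


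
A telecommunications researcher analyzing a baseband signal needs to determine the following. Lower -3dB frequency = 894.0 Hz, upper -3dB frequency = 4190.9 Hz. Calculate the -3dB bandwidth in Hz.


Bandwidth is the difference of -3dB frequencies:
BW = f_high - f_low
   = 4190.9 - 894.0
   = 3296.9 Hz

3296.9 Hz


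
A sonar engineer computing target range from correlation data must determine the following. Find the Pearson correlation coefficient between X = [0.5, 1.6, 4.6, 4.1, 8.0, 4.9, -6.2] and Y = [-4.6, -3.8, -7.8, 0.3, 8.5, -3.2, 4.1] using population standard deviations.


Pearson correlation coefficient (population):
r = cov(X,Y) / (std(X) * std(Y))
Mean X = 2.5, Mean Y = -0.9286
Cov(X,Y) = 0.017143
Std(X) = 4.2, Std(Y) = 5.20706
r = 0.0008

0.0008


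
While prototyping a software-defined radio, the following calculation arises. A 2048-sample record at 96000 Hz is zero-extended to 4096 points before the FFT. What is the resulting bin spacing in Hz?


Frequency resolution after zero-padding:
N_padded = 2048 * 2 = 4096
df = fs / N_padded
   = 96000 / 4096
   = 23.4375 Hz

23.4375 Hz


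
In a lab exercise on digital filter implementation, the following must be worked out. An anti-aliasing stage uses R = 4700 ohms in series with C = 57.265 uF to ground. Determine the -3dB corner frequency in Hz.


Cutoff frequency of a first-order RC filter:
fc = 1 / (2 * pi * R * C)
C = 57.265 uF = 5.7265e-05 F
fc = 1 / (2 * pi * 4700 * 5.7265e-05)
   = 1 / 1.6910910510935
   = 0.591334 Hz

0.591334 Hz


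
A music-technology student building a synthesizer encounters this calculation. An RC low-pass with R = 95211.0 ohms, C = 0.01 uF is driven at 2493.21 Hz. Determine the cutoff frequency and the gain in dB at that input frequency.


Step 1 — cutoff frequency:
fc = 1 / (2*pi*R*C)
C = 0.01 uF = 1e-08 F
fc = 1 / (2*pi*95211.0*1e-08)
   = 167.16 Hz

Step 2 — magnitude at f = 2493.21 Hz:
|H(f)| = 1 / sqrt(1 + (f/fc)^2)
f/fc = 2493.21 / 167.16 = 14.915111
|H| = 1 / sqrt(1 + 222.460536) = 0.0668959
|H|_dB = 20*log10(0.0668959) = -23.49 dB

fc = 167.16 Hz; |H(2493.21 Hz)| = -23.49 dB


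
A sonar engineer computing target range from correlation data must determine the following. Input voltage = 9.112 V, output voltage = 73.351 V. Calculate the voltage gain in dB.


Voltage gain in dB:
G = 20 * log10(Vout / Vin)
  = 20 * log10(73.351 / 9.112)
  = 20 * log10(8.049934)
  = 20 * 0.905792
  = 18.12 dB

18.12 dB


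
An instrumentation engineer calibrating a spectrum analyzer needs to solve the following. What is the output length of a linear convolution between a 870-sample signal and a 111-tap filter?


Linear convolution output length:
L = N + M - 1
  = 870 + 111 - 1
  = 980 samples

980


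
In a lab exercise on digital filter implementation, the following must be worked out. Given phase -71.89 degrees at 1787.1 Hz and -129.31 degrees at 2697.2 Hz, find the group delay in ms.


Group delay from phase difference:
tau = -d(phi)/d(omega)
d(phi) = -57.42 deg = -1.002168 rad
d(omega) = 2*pi*(2697.2 - 1787.1) = 5718.3269 rad/s
tau = -(-1.002168) / 5718.3269
    = 0.1753 ms

0.1753 ms


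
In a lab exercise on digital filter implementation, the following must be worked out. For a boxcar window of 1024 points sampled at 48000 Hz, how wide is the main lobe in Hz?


Main lobe width for a rectangular window:
Width = 2 * fs / N
      = 2 * 48000 / 1024
      = 96000 / 1024
      = 93.75 Hz

93.75 Hz


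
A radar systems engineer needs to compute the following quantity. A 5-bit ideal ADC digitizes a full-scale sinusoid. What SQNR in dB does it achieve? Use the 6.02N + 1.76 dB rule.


Theoretical SNR for a full-scale sinusoid:
SNR = 6.02 * N + 1.76
    = 6.02 * 5 + 1.76
    = 30.1 + 1.76
    = 31.86 dB

31.86 dB


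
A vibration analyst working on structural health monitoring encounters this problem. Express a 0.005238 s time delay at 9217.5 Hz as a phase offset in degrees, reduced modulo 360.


Phase shift from frequency and time delay:
phi = 360 * f * t_delay
    = 360 * 9217.5 * 0.005238
    = 17381.26 degrees
    mod 360 = 101.26 degrees

101.26 degrees


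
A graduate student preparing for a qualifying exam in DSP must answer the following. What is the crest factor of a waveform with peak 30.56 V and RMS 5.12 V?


Crest factor is the ratio of peak to RMS:
CF = V_peak / V_rms
   = 30.56 / 5.12
   = 5.9688

5.9688


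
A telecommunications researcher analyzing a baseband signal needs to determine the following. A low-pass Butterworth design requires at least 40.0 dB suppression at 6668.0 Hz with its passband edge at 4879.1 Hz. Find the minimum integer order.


Butterworth filter order formula:
n = log10(10^(A/10) - 1) / (2 * log10(f_stop/f_pass))
10^(40.0/10) - 1 = 9999.0
f_stop/f_pass = 6668.0 / 4879.1 = 1.3666
n = 14.743 -> ceil = 15

15


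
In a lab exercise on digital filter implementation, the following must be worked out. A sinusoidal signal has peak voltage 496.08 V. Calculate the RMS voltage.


RMS voltage for a sinusoidal waveform:
V_rms = V_peak / sqrt(2)
      = 496.08 / 1.414214
      = 350.782 V

350.782 V


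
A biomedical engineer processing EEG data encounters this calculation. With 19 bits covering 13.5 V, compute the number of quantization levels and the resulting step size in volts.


Step 1 — number of quantization levels:
L = 2^N = 2^19 = 524288

Step 2 — LSB step size:
delta = Vfs / L
      = 13.5 / 524288
      = 2.575e-05 V

Levels = 524288; step size = 2.575e-05 V


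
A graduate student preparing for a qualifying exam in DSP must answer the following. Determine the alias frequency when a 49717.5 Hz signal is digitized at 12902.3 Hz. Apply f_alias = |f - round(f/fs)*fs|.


Compute the nearest integer multiple of fs to the signal:
n = round(49717.5 / 12902.3) = 4
f_alias = |49717.5 - 4 * 12902.3|
        = |49717.5 - 51609.2|
        = 1891.7 Hz

1891.7


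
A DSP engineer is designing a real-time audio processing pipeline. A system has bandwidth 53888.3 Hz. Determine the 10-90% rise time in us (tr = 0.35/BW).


Rise time from bandwidth relationship:
tr = 0.35 / BW
   = 0.35 / 53888.3
   = 6.494916336e-06 s
   = 6.4949 us

6.4949 us


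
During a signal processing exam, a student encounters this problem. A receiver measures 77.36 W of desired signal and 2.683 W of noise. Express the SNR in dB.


SNR in decibels:
SNR = 10 * log10(Ps / Pn)
    = 10 * log10(77.36 / 2.683)
    = 10 * log10(28.8334)
    = 10 * 1.4599
    = 14.6 dB

14.6 dB


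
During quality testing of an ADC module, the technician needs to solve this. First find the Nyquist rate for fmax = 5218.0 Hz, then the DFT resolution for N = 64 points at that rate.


Step 1 — Nyquist sampling rate:
fs = 2 * fmax = 2 * 5218.0 = 10436.0 Hz

Step 2 — DFT bin spacing:
df = fs / N = 10436.0 / 64 = 163.0625 Hz

163.0625 Hz


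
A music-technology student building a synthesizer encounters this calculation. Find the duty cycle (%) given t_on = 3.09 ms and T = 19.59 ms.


Duty cycle as a percentage:
DC = (t_on / T) * 100
   = (3.09 / 19.59) * 100
   = 0.157734 * 100
   = 15.77 %

15.77 %


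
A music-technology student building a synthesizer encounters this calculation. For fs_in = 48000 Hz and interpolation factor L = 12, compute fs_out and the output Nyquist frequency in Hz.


Step 1 — output sample rate after interpolation by L:
fs_out = L * fs_in = 12 * 48000 = 576000 Hz

Step 2 — Nyquist frequency of the output stream:
f_Nyq = fs_out / 2 = 576000 / 2 = 288000.0 Hz

fs_out = 576000 Hz; f_Nyquist = 288000.0 Hz


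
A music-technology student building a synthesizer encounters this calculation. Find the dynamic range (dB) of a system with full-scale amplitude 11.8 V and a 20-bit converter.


Dynamic range from full-scale to LSB:
V_min = V_max / 2^bits = 11.8 / 2^20
DR = 20 * log10(V_max / V_min)
   = 20 * log10(2^20)
   = 20 * 20 * log10(2)
   = 120.41 dB

120.41 dB


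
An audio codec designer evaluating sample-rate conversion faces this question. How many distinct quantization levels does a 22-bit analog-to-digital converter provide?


Number of quantization levels = 2^N
= 2^22
= 4194304

4194304


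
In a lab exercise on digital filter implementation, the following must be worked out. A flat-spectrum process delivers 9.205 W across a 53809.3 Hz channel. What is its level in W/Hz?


Power spectral density:
PSD = P / BW
    = 9.205 / 53809.3
    = 0.00017107 W/Hz

0.00017107 W/Hz


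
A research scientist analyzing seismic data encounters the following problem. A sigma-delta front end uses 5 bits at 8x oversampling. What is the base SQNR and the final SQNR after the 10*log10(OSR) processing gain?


Step 1 — baseline SQNR at Nyquist:
SQNR_base = 6.02*N + 1.76
          = 6.02*5 + 1.76
          = 31.86 dB

Step 2 — oversampling processing gain:
G = 10*log10(OSR) = 10*log10(8) = 9.03 dB

Step 3 — total:
SQNR_total = 31.86 + 9.03 = 40.89 dB

Base SQNR = 31.86 dB; oversampled SQNR = 40.89 dB


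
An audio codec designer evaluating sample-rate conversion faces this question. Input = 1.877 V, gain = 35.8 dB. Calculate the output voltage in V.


Output voltage from dB gain:
V_out = V_in * 10^(gain_dB / 20)
      = 1.877 * 10^(35.8 / 20)
      = 1.877 * 61.6595
      = 115.7349 V

115.7349 V


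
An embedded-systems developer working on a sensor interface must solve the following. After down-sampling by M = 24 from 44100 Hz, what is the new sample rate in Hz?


Decimation reduces the sample rate:
fs_out = fs_in / M
       = 44100 / 24
       = 1837.5 Hz

1837.5 Hz


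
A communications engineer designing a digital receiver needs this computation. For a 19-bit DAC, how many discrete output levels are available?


Number of quantization levels = 2^N
= 2^19
= 524288

524288


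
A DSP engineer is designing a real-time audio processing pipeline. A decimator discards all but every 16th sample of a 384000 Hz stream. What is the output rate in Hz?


Decimation reduces the sample rate:
fs_out = fs_in / M
       = 384000 / 16
       = 24000.0 Hz

24000.0 Hz


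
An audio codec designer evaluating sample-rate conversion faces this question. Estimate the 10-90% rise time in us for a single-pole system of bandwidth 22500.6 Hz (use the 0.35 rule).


Rise time from bandwidth relationship:
tr = 0.35 / BW
   = 0.35 / 22500.6
   = 1.555514075e-05 s
   = 15.5551 us

15.5551 us


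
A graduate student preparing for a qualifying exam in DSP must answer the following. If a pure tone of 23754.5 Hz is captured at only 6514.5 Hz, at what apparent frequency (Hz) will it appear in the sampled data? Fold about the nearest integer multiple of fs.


Compute the nearest integer multiple of fs to the signal:
n = round(23754.5 / 6514.5) = 4
f_alias = |23754.5 - 4 * 6514.5|
        = |23754.5 - 26058.0|
        = 2303.5 Hz

2303.5


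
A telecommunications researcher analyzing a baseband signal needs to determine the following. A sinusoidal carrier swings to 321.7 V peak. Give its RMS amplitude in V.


RMS voltage for a sinusoidal waveform:
V_rms = V_peak / sqrt(2)
      = 321.7 / 1.414214
      = 227.476 V

227.476 V


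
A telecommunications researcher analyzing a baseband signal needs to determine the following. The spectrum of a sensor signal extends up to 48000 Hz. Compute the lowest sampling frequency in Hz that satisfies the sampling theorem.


The Nyquist rate is twice the maximum frequency component.
fs_min = 2 * fmax
      = 2 * 48000
      = 96000 Hz

96000


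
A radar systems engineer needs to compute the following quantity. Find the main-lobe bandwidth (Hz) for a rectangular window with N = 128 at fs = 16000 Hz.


Main lobe width for a rectangular window:
Width = 2 * fs / N
      = 2 * 16000 / 128
      = 32000 / 128
      = 250.0 Hz

250.0 Hz


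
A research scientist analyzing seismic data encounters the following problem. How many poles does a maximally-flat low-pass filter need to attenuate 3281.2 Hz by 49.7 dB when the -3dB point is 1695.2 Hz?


Butterworth filter order formula:
n = log10(10^(A/10) - 1) / (2 * log10(f_stop/f_pass))
10^(49.7/10) - 1 = 93324.4301
f_stop/f_pass = 3281.2 / 1695.2 = 1.9356
n = 8.6642 -> ceil = 9

9


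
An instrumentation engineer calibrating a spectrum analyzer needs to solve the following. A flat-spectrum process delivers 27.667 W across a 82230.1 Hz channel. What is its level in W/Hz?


Power spectral density:
PSD = P / BW
    = 27.667 / 82230.1
    = 0.00033646 W/Hz

0.00033646 W/Hz


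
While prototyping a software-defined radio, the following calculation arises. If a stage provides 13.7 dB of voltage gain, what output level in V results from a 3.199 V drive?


Output voltage from dB gain:
V_out = V_in * 10^(gain_dB / 20)
      = 3.199 * 10^(13.7 / 20)
      = 3.199 * 4.841724
      = 15.4887 V

15.4887 V


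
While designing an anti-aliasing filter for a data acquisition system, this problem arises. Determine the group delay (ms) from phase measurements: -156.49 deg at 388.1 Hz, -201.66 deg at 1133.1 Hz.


Group delay from phase difference:
tau = -d(phi)/d(omega)
d(phi) = -45.17 deg = -0.788365 rad
d(omega) = 2*pi*(1133.1 - 388.1) = 4680.9731 rad/s
tau = -(-0.788365) / 4680.9731
    = 0.1684 ms

0.1684 ms


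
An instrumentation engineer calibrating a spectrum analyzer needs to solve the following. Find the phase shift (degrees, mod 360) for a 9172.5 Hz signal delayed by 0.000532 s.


Phase shift from frequency and time delay:
phi = 360 * f * t_delay
    = 360 * 9172.5 * 0.000532
    = 1756.72 degrees
    mod 360 = 316.72 degrees

316.72 degrees


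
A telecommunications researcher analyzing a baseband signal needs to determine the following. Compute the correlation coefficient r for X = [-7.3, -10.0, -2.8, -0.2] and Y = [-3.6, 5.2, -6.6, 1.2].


Pearson correlation coefficient (population):
r = cov(X,Y) / (std(X) * std(Y))
Mean X = -5.075, Mean Y = -0.95
Cov(X,Y) = -6.69125
Std(X) = 3.812725, Std(Y) = 4.51082
r = -0.3891

-0.3891


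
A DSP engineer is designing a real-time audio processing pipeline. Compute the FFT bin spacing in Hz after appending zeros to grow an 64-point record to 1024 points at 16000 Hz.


Frequency resolution after zero-padding:
N_padded = 64 * 16 = 1024
df = fs / N_padded
   = 16000 / 1024
   = 15.625 Hz

15.625 Hz


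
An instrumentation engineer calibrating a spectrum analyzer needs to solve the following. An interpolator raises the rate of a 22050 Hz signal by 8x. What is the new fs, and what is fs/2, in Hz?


Step 1 — output sample rate after interpolation by L:
fs_out = L * fs_in = 8 * 22050 = 176400 Hz

Step 2 — Nyquist frequency of the output stream:
f_Nyq = fs_out / 2 = 176400 / 2 = 88200.0 Hz

fs_out = 176400 Hz; f_Nyquist = 88200.0 Hz


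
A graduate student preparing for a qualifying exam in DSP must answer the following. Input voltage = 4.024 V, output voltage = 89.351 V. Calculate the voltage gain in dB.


Voltage gain in dB:
G = 20 * log10(Vout / Vin)
  = 20 * log10(89.351 / 4.024)
  = 20 * log10(22.204523)
  = 20 * 1.346441
  = 26.93 dB

26.93 dB


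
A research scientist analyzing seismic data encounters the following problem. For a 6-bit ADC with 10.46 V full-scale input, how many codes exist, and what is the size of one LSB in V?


Step 1 — number of quantization levels:
L = 2^N = 2^6 = 64

Step 2 — LSB step size:
delta = Vfs / L
      = 10.46 / 64
      = 0.1634375 V

Levels = 64; step size = 0.1634375 V


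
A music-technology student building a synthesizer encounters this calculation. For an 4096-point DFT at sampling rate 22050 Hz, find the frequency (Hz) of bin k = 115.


Frequency of DFT bin k:
f_k = k * fs / N
    = 115 * 22050 / 4096
    = 2535750 / 4096
    = 619.08 Hz

619.08 Hz


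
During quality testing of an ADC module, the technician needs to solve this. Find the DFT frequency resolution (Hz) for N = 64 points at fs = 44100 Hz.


DFT frequency resolution:
df = fs / N
   = 44100 / 64
   = 689.0625 Hz

689.0625 Hz


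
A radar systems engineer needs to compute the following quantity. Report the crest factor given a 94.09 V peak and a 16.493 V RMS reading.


Crest factor is the ratio of peak to RMS:
CF = V_peak / V_rms
   = 94.09 / 16.493
   = 5.7048

5.7048


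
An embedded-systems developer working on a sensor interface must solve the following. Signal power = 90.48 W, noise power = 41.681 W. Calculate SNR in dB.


SNR in decibels:
SNR = 10 * log10(Ps / Pn)
    = 10 * log10(90.48 / 41.681)
    = 10 * log10(2.1708)
    = 10 * 0.3366
    = 3.37 dB

3.37 dB


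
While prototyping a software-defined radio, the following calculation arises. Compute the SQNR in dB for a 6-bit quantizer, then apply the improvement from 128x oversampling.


Step 1 — baseline SQNR at Nyquist:
SQNR_base = 6.02*N + 1.76
          = 6.02*6 + 1.76
          = 37.88 dB

Step 2 — oversampling processing gain:
G = 10*log10(OSR) = 10*log10(128) = 21.07 dB

Step 3 — total:
SQNR_total = 37.88 + 21.07 = 58.95 dB

Base SQNR = 37.88 dB; oversampled SQNR = 58.95 dB


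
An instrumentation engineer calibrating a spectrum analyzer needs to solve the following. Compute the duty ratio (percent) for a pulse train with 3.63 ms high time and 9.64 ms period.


Duty cycle as a percentage:
DC = (t_on / T) * 100
   = (3.63 / 9.64) * 100
   = 0.376556 * 100
   = 37.66 %

37.66 %


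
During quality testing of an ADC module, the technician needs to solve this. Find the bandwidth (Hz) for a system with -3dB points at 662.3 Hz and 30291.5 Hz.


Bandwidth is the difference of -3dB frequencies:
BW = f_high - f_low
   = 30291.5 - 662.3
   = 29629.2 Hz

29629.2 Hz


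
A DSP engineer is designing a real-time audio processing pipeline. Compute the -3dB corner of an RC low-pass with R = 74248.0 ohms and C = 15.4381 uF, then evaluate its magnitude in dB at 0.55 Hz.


Step 1 — cutoff frequency:
fc = 1 / (2*pi*R*C)
C = 15.4381 uF = 1.54381e-05 F
fc = 1 / (2*pi*74248.0*1.54381e-05)
   = 0.138849 Hz

Step 2 — magnitude at f = 0.55 Hz:
|H(f)| = 1 / sqrt(1 + (f/fc)^2)
f/fc = 0.55 / 0.138849 = 3.961138
|H| = 1 / sqrt(1 + 15.690614) = 0.2447732
|H|_dB = 20*log10(0.2447732) = -12.22 dB

fc = 0.138849 Hz; |H(0.55 Hz)| = -12.22 dB


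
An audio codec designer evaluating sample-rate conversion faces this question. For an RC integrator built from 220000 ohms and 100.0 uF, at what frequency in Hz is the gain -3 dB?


Cutoff frequency of a first-order RC filter:
fc = 1 / (2 * pi * R * C)
C = 100.0 uF = 0.0001 F
fc = 1 / (2 * pi * 220000 * 0.0001)
   = 1 / 138.23007675795
   = 0.007234 Hz

0.007234 Hz


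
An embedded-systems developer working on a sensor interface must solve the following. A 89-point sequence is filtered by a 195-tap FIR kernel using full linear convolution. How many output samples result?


Linear convolution output length:
L = N + M - 1
  = 89 + 195 - 1
  = 283 samples

283


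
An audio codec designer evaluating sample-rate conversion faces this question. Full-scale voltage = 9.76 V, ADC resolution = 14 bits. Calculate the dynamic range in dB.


Dynamic range from full-scale to LSB:
V_min = V_max / 2^bits = 9.76 / 2^14
DR = 20 * log10(V_max / V_min)
   = 20 * log10(2^14)
   = 20 * 14 * log10(2)
   = 84.29 dB

84.29 dB


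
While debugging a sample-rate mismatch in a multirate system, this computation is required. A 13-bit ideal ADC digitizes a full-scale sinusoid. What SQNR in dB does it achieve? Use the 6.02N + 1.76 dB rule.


Theoretical SNR for a full-scale sinusoid:
SNR = 6.02 * N + 1.76
    = 6.02 * 13 + 1.76
    = 78.26 + 1.76
    = 80.02 dB

80.02 dB


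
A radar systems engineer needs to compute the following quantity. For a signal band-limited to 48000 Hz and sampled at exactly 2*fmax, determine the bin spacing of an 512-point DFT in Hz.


Step 1 — Nyquist sampling rate:
fs = 2 * fmax = 2 * 48000 = 96000 Hz

Step 2 — DFT bin spacing:
df = fs / N = 96000 / 512 = 187.5 Hz

187.5 Hz


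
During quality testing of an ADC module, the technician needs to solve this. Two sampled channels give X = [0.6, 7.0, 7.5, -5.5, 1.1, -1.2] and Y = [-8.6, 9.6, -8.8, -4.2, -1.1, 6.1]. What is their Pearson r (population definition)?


Pearson correlation coefficient (population):
r = cov(X,Y) / (std(X) * std(Y))
Mean X = 1.5833, Mean Y = -1.1667
Cov(X,Y) = 3.615556
Std(X) = 4.536304, Std(Y) = 6.969617
r = 0.1144

0.1144


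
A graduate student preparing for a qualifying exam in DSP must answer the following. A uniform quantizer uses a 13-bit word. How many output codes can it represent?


Number of quantization levels = 2^N
= 2^13
= 8192

8192


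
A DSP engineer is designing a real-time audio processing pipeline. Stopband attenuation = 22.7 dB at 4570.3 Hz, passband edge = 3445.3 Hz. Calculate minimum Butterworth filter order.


Butterworth filter order formula:
n = log10(10^(A/10) - 1) / (2 * log10(f_stop/f_pass))
10^(22.7/10) - 1 = 185.2087
f_stop/f_pass = 4570.3 / 3445.3 = 1.3265
n = 9.2393 -> ceil = 10

10


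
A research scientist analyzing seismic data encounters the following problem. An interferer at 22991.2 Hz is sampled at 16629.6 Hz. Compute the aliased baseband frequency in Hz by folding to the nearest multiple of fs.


Compute the nearest integer multiple of fs to the signal:
n = round(22991.2 / 16629.6) = 1
f_alias = |22991.2 - 1 * 16629.6|
        = |22991.2 - 16629.6|
        = 6361.6 Hz

6361.6


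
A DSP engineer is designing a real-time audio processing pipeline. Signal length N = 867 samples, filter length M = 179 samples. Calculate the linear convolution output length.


Linear convolution output length:
L = N + M - 1
  = 867 + 179 - 1
  = 1045 samples

1045


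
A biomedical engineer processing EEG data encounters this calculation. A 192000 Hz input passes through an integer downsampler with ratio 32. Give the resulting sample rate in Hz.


Decimation reduces the sample rate:
fs_out = fs_in / M
       = 192000 / 32
       = 6000.0 Hz

6000.0 Hz


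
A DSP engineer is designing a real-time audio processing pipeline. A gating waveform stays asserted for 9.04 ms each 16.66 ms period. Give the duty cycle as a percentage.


Duty cycle as a percentage:
DC = (t_on / T) * 100
   = (9.04 / 16.66) * 100
   = 0.542617 * 100
   = 54.26 %

54.26 %


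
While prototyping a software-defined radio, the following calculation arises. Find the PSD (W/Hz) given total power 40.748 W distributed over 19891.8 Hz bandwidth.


Power spectral density:
PSD = P / BW
    = 40.748 / 19891.8
    = 0.00204848 W/Hz

0.00204848 W/Hz


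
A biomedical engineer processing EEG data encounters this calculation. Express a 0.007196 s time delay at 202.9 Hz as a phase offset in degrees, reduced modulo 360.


Phase shift from frequency and time delay:
phi = 360 * f * t_delay
    = 360 * 202.9 * 0.007196
    = 525.62 degrees
    mod 360 = 165.62 degrees

165.62 degrees


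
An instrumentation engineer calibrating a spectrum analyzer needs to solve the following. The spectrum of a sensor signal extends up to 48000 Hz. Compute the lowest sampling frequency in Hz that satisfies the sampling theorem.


The Nyquist rate is twice the maximum frequency component.
fs_min = 2 * fmax
      = 2 * 48000
      = 96000 Hz

96000


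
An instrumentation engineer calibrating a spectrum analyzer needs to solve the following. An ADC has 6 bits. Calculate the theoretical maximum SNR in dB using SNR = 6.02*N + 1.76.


Theoretical SNR for a full-scale sinusoid:
SNR = 6.02 * N + 1.76
    = 6.02 * 6 + 1.76
    = 36.12 + 1.76
    = 37.88 dB

37.88 dB


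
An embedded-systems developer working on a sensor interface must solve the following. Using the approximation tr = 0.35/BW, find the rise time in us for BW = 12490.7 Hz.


Rise time from bandwidth relationship:
tr = 0.35 / BW
   = 0.35 / 12490.7
   = 2.802084751e-05 s
   = 28.0208 us

28.0208 us


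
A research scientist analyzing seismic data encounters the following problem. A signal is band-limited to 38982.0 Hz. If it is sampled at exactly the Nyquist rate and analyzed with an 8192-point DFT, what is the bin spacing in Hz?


Step 1 — Nyquist sampling rate:
fs = 2 * fmax = 2 * 38982.0 = 77964.0 Hz

Step 2 — DFT bin spacing:
df = fs / N = 77964.0 / 8192 = 9.5171 Hz

9.5171 Hz


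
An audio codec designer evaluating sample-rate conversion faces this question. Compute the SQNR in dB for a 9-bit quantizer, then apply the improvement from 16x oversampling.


Step 1 — baseline SQNR at Nyquist:
SQNR_base = 6.02*N + 1.76
          = 6.02*9 + 1.76
          = 55.94 dB

Step 2 — oversampling processing gain:
G = 10*log10(OSR) = 10*log10(16) = 12.04 dB

Step 3 — total:
SQNR_total = 55.94 + 12.04 = 67.98 dB

Base SQNR = 55.94 dB; oversampled SQNR = 67.98 dB


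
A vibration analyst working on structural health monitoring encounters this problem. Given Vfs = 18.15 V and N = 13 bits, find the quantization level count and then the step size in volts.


Step 1 — number of quantization levels:
L = 2^N = 2^13 = 8192

Step 2 — LSB step size:
delta = Vfs / L
      = 18.15 / 8192
      = 0.00221558 V

Levels = 8192; step size = 0.00221558 V


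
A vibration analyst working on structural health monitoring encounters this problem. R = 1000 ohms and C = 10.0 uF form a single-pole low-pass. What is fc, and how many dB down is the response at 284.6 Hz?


Step 1 — cutoff frequency:
fc = 1 / (2*pi*R*C)
C = 10.0 uF = 1e-05 F
fc = 1 / (2*pi*1000*1e-05)
   = 15.9155 Hz

Step 2 — magnitude at f = 284.6 Hz:
|H(f)| = 1 / sqrt(1 + (f/fc)^2)
f/fc = 284.6 / 15.9155 = 17.881939
|H| = 1 / sqrt(1 + 319.763742) = 0.0558351
|H|_dB = 20*log10(0.0558351) = -25.06 dB

fc = 15.9155 Hz; |H(284.6 Hz)| = -25.06 dB


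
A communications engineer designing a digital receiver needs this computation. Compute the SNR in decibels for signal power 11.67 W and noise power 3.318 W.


SNR in decibels:
SNR = 10 * log10(Ps / Pn)
    = 10 * log10(11.67 / 3.318)
    = 10 * log10(3.5172)
    = 10 * 0.5462
    = 5.46 dB

5.46 dB


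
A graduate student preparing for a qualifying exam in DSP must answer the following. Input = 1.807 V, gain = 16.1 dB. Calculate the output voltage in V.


Output voltage from dB gain:
V_out = V_in * 10^(gain_dB / 20)
      = 1.807 * 10^(16.1 / 20)
      = 1.807 * 6.382635
      = 11.5334 V

11.5334 V


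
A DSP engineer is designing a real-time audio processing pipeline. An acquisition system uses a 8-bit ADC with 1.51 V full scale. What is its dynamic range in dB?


Dynamic range from full-scale to LSB:
V_min = V_max / 2^bits = 1.51 / 2^8
DR = 20 * log10(V_max / V_min)
   = 20 * log10(2^8)
   = 20 * 8 * log10(2)
   = 48.16 dB

48.16 dB


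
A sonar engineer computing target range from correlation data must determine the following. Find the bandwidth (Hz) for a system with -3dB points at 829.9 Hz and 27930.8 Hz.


Bandwidth is the difference of -3dB frequencies:
BW = f_high - f_low
   = 27930.8 - 829.9
   = 27100.9 Hz

27100.9 Hz


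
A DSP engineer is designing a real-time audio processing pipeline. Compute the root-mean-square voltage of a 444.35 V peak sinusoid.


RMS voltage for a sinusoidal waveform:
V_rms = V_peak / sqrt(2)
      = 444.35 / 1.414214
      = 314.203 V

314.203 V


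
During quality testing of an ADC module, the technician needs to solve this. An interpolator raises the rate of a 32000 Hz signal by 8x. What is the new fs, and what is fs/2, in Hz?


Step 1 — output sample rate after interpolation by L:
fs_out = L * fs_in = 8 * 32000 = 256000 Hz

Step 2 — Nyquist frequency of the output stream:
f_Nyq = fs_out / 2 = 256000 / 2 = 128000.0 Hz

fs_out = 256000 Hz; f_Nyquist = 128000.0 Hz


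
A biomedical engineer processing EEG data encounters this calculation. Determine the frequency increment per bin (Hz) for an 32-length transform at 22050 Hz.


DFT frequency resolution:
df = fs / N
   = 22050 / 32
   = 689.0625 Hz

689.0625 Hz


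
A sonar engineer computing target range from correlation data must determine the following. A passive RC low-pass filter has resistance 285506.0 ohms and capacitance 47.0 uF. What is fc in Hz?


Cutoff frequency of a first-order RC filter:
fc = 1 / (2 * pi * R * C)
C = 47.0 uF = 4.7e-05 F
fc = 1 / (2 * pi * 285506.0 * 4.7e-05)
   = 1 / 84.312693902646
   = 0.011861 Hz

0.011861 Hz


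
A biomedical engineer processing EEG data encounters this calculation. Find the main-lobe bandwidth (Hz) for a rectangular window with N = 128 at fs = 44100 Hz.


Main lobe width for a rectangular window:
Width = 2 * fs / N
      = 2 * 44100 / 128
      = 88200 / 128
      = 689.062 Hz

689.062 Hz


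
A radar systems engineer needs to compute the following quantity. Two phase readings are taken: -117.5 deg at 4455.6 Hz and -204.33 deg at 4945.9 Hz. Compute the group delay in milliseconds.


Group delay from phase difference:
tau = -d(phi)/d(omega)
d(phi) = -86.83 deg = -1.515469 rad
d(omega) = 2*pi*(4945.9 - 4455.6) = 3080.6458 rad/s
tau = -(-1.515469) / 3080.6458
    = 0.4919 ms

0.4919 ms


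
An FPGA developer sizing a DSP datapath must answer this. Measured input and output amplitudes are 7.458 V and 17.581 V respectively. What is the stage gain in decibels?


Voltage gain in dB:
G = 20 * log10(Vout / Vin)
  = 20 * log10(17.581 / 7.458)
  = 20 * log10(2.357334)
  = 20 * 0.372421
  = 7.45 dB

7.45 dB
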